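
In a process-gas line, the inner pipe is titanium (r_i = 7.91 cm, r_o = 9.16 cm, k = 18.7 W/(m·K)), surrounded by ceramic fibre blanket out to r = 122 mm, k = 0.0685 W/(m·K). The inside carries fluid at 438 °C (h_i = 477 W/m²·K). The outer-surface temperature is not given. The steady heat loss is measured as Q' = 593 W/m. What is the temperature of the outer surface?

Series resistances:
  R'_conv,in = 1/(2πr h) = 1/(2π·0.0791·477) = 0.004218 m·K/W
  R'_titanium = ln(0.0916/0.0791)/(2πk) = 0.1467/(2π·18.7) = 0.001249 m·K/W
  R'_ceramic fibre blanket = ln(0.122/0.0916)/(2πk) = 0.2866/(2π·0.0685) = 0.6659 m·K/W
ΣR = 0.6713 m·K/W
ΔT = Q'·ΣR = 593 × 0.6713 = 398.1 K
Heat flows outward, so T_out = T_in − ΔT = 438 − 398.1 = 39.9 °C

T_out = 39.9 °C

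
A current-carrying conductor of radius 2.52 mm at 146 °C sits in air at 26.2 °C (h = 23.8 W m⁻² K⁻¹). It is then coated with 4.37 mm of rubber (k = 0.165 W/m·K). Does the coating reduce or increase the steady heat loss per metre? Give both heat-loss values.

increases: 45.1 → 61.7 W/m

Critical radius for a cylinder: r_cr = k/h = 0.00693 m = 0.693 cm.
Outer radius after coating: r₂ = 0.00252 + 0.00437 = 0.00689 m.
Since r₁ < r_cr and r₂ ≤ r_cr, the coating moves toward the maximum at r_cr — heat loss rises.
Bare: R = 1/(2πr₁h) = 2.654 m·K/W; Q = 119.8/2.654 = 45.1 W/m.
Coated: R = R_cond + R_conv = 1.941 m·K/W; Q = 119.8/1.941 = 61.7 W/m.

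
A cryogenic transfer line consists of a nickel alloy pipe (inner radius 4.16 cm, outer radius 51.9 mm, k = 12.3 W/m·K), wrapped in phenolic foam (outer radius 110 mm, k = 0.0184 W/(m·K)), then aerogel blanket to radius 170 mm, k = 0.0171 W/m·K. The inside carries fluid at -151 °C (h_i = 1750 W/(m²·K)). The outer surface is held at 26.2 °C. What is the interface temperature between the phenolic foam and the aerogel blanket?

Treat each layer as a resistance in series:
  R'_conv,in = 1/(2πr h) = 1/(2π·0.0416·1750) = 0.002186 m·K/W
  R'_nickel alloy = ln(0.0519/0.0416)/(2πk) = 0.2212/(2π·12.3) = 0.002862 m·K/W
  R'_phenolic foam = ln(0.110/0.0519)/(2πk) = 0.7512/(2π·0.0184) = 6.497 m·K/W
  R'_aerogel blanket = ln(0.170/0.110)/(2πk) = 0.4353/(2π·0.0171) = 4.052 m·K/W
ΣR = 0.002186 + 0.002862 + 6.497 + 4.052 = 10.55 m·K/W
Q' = ΔT/ΣR = (-151 °C − 26.2 °C)/10.55 = -16.80 W/m
From the inner boundary to the phenolic foam/aerogel blanket interface, ΣR_partial = 6.502 m·K/W.
T_interface = T_in − Q'·ΣR_partial = -151 °C − (-16.80)(6.502) = -41.8 °C

T = -41.8 °C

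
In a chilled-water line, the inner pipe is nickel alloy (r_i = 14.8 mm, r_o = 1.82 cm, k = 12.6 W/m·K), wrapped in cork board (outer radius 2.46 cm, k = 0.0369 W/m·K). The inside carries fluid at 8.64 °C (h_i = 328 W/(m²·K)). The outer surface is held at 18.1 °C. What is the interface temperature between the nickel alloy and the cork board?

Treat each layer as a resistance in series:
  R'_conv,in = 1/(2πr h) = 1/(2π·0.0148·328) = 0.03279 m·K/W
  R'_nickel alloy = ln(0.0182/0.0148)/(2πk) = 0.2068/(2π·12.6) = 0.002612 m·K/W
  R'_cork board = ln(0.0246/0.0182)/(2πk) = 0.3013/(2π·0.0369) = 1.300 m·K/W
ΣR = 0.03279 + 0.002612 + 1.300 = 1.335 m·K/W
Q' = ΔT/ΣR = (8.64 °C − 18.1 °C)/1.335 = -7.086 W/m
From the inner boundary to the nickel alloy/cork board interface, ΣR_partial = 0.03540 m·K/W.
T_interface = T_in − Q'·ΣR_partial = 8.64 °C − (-7.086)(0.03540) = 8.89 °C

T = 8.89 °C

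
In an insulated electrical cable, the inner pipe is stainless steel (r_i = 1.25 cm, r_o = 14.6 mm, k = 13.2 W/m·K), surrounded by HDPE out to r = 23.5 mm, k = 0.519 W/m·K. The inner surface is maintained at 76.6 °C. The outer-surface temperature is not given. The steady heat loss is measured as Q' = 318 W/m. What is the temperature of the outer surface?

T_out = 29.6 °C

Series resistances:
  R'_stainless steel = ln(0.0146/0.0125)/(2πk) = 0.1553/(2π·13.2) = 0.001872 m·K/W
  R'_HDPE = ln(0.0235/0.0146)/(2πk) = 0.4760/(2π·0.519) = 0.1460 m·K/W
ΣR = 0.1478 m·K/W
ΔT = Q'·ΣR = 318 × 0.1478 = 47.00 K
Heat flows outward, so T_out = T_in − ΔT = 76.6 − 47.00 = 29.6 °C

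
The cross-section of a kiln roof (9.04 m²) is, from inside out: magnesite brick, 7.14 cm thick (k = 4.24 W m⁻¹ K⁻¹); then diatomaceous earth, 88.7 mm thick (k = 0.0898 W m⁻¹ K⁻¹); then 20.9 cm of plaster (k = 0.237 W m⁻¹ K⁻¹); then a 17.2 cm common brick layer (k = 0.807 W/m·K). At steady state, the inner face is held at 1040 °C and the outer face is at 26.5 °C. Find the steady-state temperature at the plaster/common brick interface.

Series thermal resistances, inner to outer:
  R_magnesite brick = L/(kA) = 0.0714/(4.24·9.04) = 0.001863 K/W
  R_diatomaceous earth = L/(kA) = 0.0887/(0.0898·9.04) = 0.1093 K/W
  R_plaster = L/(kA) = 0.209/(0.237·9.04) = 0.09755 K/W
  R_common brick = L/(kA) = 0.172/(0.807·9.04) = 0.02358 K/W
ΣR = 0.001863 + 0.1093 + 0.09755 + 0.02358 = 0.2323 K/W
Q = ΔT/ΣR = (1040 °C − 26.5 °C)/0.2323 = 4363 W
From the inner boundary to the plaster/common brick interface, ΣR_partial = 0.2087 K/W.
T_interface = T_in − Q·ΣR_partial = 1040 °C − (4363)(0.2087) = 129 °C

T = 129 °C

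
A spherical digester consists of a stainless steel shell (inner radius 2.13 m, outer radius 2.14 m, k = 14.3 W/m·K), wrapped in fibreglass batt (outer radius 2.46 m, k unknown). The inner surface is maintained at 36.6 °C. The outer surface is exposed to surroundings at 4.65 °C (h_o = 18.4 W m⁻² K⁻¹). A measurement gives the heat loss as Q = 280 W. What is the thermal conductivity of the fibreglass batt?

ΣR = ΔT/Q = |36.6 − 4.65|/280 = 0.1141 K/W
Known resistances:
  R_stainless steel = (1/2.13 − 1/2.14)/(4πk) = 0.002194/(4π·14.3) = 1.221×10^-5 K/W
  R_conv,out = 1/(4πr²h) = 1/(4π·2.46²·18.4) = 7.147×10^-4 K/W
R_fibreglass batt = ΣR − ΣR_known = 0.1141 − 7.269×10^-4 = 0.1134 K/W
(1/r₁−1/r₂)/(4πk) = 0.1134 ⇒ k = 0.06079/(4π·0.1134) = 0.0427 W/m·K

k = 0.0427 W/m·K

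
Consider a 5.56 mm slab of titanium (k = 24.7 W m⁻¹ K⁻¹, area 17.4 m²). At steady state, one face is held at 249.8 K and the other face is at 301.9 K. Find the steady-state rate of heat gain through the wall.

Q = kA·ΔT/L = 24.7 × 17.4 × |249.8 K − 301.9 K| / 0.00556 = 4.03×10^6 W

Q = 4.03×10^6 W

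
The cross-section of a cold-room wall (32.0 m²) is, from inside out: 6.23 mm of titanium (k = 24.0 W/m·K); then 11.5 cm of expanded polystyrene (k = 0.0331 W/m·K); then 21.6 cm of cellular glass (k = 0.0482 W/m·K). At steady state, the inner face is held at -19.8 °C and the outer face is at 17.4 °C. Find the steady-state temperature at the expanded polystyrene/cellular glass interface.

T = -3.55 °C

Treat each layer as a resistance in series:
  R_titanium = L/(kA) = 0.00623/(24.0·32.0) = 8.112×10^-6 K/W
  R_expanded polystyrene = L/(kA) = 0.115/(0.0331·32.0) = 0.1086 K/W
  R_cellular glass = L/(kA) = 0.216/(0.0482·32.0) = 0.1400 K/W
ΣR = 8.112×10^-6 + 0.1086 + 0.1400 = 0.2486 K/W
Q = ΔT/ΣR = (-19.8 °C − 17.4 °C)/0.2486 = -149.6 W
From the inner boundary to the expanded polystyrene/cellular glass interface, ΣR_partial = 0.1086 K/W.
T_interface = T_in − Q·ΣR_partial = -19.8 °C − (-149.6)(0.1086) = -3.55 °C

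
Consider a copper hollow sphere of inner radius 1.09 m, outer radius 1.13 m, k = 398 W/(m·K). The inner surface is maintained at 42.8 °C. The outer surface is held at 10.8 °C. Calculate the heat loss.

Q = 4πk·ΔT/(1/r₁ − 1/r₂) = 4π × 398 × 32 / (1/1.09 − 1/1.13) = 4.93×10^6 W

Q = 4930 kW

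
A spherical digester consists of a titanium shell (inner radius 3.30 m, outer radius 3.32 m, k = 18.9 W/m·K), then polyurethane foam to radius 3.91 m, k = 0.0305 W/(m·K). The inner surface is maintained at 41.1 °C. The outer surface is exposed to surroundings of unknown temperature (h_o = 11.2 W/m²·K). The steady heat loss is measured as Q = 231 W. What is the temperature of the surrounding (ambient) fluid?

T_out = 13.6 °C

Series resistances:
  R_titanium = (1/3.30 − 1/3.32)/(4πk) = 0.001825/(4π·18.9) = 7.686×10^-6 K/W
  R_polyurethane foam = (1/3.32 − 1/3.91)/(4πk) = 0.04545/(4π·0.0305) = 0.1186 K/W
  R_conv,out = 1/(4πr²h) = 1/(4π·3.91²·11.2) = 4.647×10^-4 K/W
ΣR = 0.1191 K/W
ΔT = Q·ΣR = 231 × 0.1191 = 27.51 K
Heat flows outward, so T_out = T_in − ΔT = 41.1 − 27.51 = 13.6 °C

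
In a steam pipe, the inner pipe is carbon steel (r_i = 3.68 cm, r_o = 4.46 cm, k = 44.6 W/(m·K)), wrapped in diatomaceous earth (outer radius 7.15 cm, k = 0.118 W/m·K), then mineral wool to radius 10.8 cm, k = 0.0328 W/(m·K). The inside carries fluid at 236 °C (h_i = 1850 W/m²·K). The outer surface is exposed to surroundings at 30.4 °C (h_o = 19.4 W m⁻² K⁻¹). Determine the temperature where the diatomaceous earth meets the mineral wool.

Treat each layer as a resistance in series:
  R'_conv,in = 1/(2πr h) = 1/(2π·0.0368·1850) = 0.002338 m·K/W
  R'_carbon steel = ln(0.0446/0.0368)/(2πk) = 0.1922/(2π·44.6) = 6.860×10^-4 m·K/W
  R'_diatomaceous earth = ln(0.0715/0.0446)/(2πk) = 0.4720/(2π·0.118) = 0.6366 m·K/W
  R'_mineral wool = ln(0.108/0.0715)/(2πk) = 0.4124/(2π·0.0328) = 2.001 m·K/W
  R'_conv,out = 1/(2πr h) = 1/(2π·0.108·19.4) = 0.07596 m·K/W
ΣR = 0.002338 + 6.860×10^-4 + 0.6366 + 2.001 + 0.07596 = 2.717 m·K/W
Q' = ΔT/ΣR = (236 °C − 30.4 °C)/2.717 = 75.67 W/m
From the inner boundary to the diatomaceous earth/mineral wool interface, ΣR_partial = 0.6396 m·K/W.
T_interface = T_in − Q'·ΣR_partial = 236 °C − (75.67)(0.6396) = 188 °C

T = 188 °C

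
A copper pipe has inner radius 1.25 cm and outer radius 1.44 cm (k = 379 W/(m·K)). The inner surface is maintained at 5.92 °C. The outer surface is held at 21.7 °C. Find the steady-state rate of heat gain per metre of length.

Q' = 2πk·ΔT/ln(r₂/r₁) = 2π × 379 × 15.78 / ln(0.0144/0.0125) = 2.66×10^5 W/m

Q' = 266 kW/m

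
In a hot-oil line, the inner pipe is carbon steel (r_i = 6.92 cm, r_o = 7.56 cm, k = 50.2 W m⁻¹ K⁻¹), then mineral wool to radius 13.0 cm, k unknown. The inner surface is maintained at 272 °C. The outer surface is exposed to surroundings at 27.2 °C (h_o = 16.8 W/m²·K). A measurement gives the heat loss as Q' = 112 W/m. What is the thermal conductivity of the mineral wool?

k = 0.0408 W/m·K

ΣR = ΔT/Q' = |272 − 27.2|/112 = 2.186 m·K/W
Known resistances:
  R'_carbon steel = ln(0.0756/0.0692)/(2πk) = 0.08846/(2π·50.2) = 2.804×10^-4 m·K/W
  R'_conv,out = 1/(2πr h) = 1/(2π·0.130·16.8) = 0.07287 m·K/W
R_mineral wool = ΣR − ΣR_known = 2.186 − 0.07315 = 2.113 m·K/W
ln(r₂/r₁)/(2πk) = 2.113 ⇒ k = 0.5421/(2π·2.113) = 0.0408 W/m·K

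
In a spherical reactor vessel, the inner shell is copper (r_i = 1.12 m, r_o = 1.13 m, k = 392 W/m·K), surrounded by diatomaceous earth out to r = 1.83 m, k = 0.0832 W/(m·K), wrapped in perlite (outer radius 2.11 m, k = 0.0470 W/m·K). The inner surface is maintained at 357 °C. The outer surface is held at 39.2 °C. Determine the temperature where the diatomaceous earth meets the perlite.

T = 127 °C

Series thermal resistances, inner to outer:
  R_copper = (1/1.12 − 1/1.13)/(4πk) = 0.007901/(4π·392) = 1.604×10^-6 K/W
  R_diatomaceous earth = (1/1.13 − 1/1.83)/(4πk) = 0.3385/(4π·0.0832) = 0.3238 K/W
  R_perlite = (1/1.83 − 1/2.11)/(4πk) = 0.07251/(4π·0.0470) = 0.1228 K/W
ΣR = 1.604×10^-6 + 0.3238 + 0.1228 = 0.4466 K/W
Q = ΔT/ΣR = (357 °C − 39.2 °C)/0.4466 = 711.6 W
From the inner boundary to the diatomaceous earth/perlite interface, ΣR_partial = 0.3238 K/W.
T_interface = T_in − Q·ΣR_partial = 357 °C − (711.6)(0.3238) = 127 °C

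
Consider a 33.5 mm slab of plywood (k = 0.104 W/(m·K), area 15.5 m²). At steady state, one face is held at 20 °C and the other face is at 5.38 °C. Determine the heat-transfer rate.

Q = 704 W

Q = kA·ΔT/L = 0.104 × 15.5 × |20 °C − 5.38 °C| / 0.0335 = 704 W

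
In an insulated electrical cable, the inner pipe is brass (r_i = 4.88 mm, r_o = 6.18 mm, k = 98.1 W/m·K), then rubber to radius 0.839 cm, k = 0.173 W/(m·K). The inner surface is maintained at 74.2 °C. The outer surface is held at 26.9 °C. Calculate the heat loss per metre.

Q' = 168 W/m

Resistance network (inner→outer):
  R'_brass = ln(0.00618/0.00488)/(2πk) = 0.2362/(2π·98.1) = 3.832×10^-4 m·K/W
  R'_rubber = ln(0.00839/0.00618)/(2πk) = 0.3057/(2π·0.173) = 0.2813 m·K/W
ΣR = 3.832×10^-4 + 0.2813 = 0.2817 m·K/W
Q' = ΔT/ΣR = (74.2 °C − 26.9 °C)/0.2817 = 168 W/m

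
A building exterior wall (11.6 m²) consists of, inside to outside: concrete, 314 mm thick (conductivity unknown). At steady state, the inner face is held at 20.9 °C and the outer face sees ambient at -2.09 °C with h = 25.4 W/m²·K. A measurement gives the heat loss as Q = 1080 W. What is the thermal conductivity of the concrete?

k = 1.51 W/m·K

ΣR = ΔT/Q = |20.9 − -2.09|/1080 = 0.02129 K/W
Known resistances:
  R_conv,out = 1/(hA) = 1/(25.4·11.6) = 0.003394 K/W
R_concrete = ΣR − ΣR_known = 0.02129 − 0.003394 = 0.01790 K/W
L/(kA) = 0.01790 ⇒ k = 0.314/(0.01790·11.6) = 1.51 W/m·K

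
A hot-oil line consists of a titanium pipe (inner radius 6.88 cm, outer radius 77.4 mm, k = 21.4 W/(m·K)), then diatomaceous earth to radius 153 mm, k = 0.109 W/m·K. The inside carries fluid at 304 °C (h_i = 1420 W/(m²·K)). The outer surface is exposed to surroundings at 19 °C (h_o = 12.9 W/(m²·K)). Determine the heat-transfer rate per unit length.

Q' = 264 W/m

Series thermal resistances, inner to outer:
  R'_conv,in = 1/(2πr h) = 1/(2π·0.0688·1420) = 0.001629 m·K/W
  R'_titanium = ln(0.0774/0.0688)/(2πk) = 0.1178/(2π·21.4) = 8.760×10^-4 m·K/W
  R'_diatomaceous earth = ln(0.153/0.0774)/(2πk) = 0.6815/(2π·0.109) = 0.9950 m·K/W
  R'_conv,out = 1/(2πr h) = 1/(2π·0.153·12.9) = 0.08064 m·K/W
ΣR = 0.001629 + 8.760×10^-4 + 0.9950 + 0.08064 = 1.078 m·K/W
Q' = ΔT/ΣR = (304 °C − 19 °C)/1.078 = 264 W/m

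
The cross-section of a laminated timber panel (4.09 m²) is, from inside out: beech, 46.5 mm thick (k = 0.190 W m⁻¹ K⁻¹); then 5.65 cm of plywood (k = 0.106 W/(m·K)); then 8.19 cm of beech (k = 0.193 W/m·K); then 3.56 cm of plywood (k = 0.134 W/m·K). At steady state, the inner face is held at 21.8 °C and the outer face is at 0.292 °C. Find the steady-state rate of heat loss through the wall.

Treat each layer as a resistance in series:
  R_beech = L/(kA) = 0.0465/(0.190·4.09) = 0.05984 K/W
  R_plywood = L/(kA) = 0.0565/(0.106·4.09) = 0.1303 K/W
  R_beech = L/(kA) = 0.0819/(0.193·4.09) = 0.1038 K/W
  R_plywood = L/(kA) = 0.0356/(0.134·4.09) = 0.06496 K/W
ΣR = 0.05984 + 0.1303 + 0.1038 + 0.06496 = 0.3589 K/W
Q = ΔT/ΣR = (21.8 °C − 0.292 °C)/0.3589 = 59.9 W

Q = 59.9 W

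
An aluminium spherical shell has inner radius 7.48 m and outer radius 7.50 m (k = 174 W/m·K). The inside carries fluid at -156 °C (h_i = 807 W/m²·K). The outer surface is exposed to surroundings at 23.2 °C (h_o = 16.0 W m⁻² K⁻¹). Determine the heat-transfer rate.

Q = 1980 kW

Resistance network (inner→outer):
  R_conv,in = 1/(4πr²h) = 1/(4π·7.48²·807) = 1.762×10^-6 K/W
  R_aluminium = (1/7.48 − 1/7.50)/(4πk) = 3.565×10^-4/(4π·174) = 1.630×10^-7 K/W
  R_conv,out = 1/(4πr²h) = 1/(4π·7.50²·16.0) = 8.842×10^-5 K/W
ΣR = 1.762×10^-6 + 1.630×10^-7 + 8.842×10^-5 = 9.035×10^-5 K/W
Q = ΔT/ΣR = (-156 °C − 23.2 °C)/9.035×10^-5 = -1.98×10^6 W
(Negative Q ⇒ heat flows inward; heat gain = 1.98×10^6 W.)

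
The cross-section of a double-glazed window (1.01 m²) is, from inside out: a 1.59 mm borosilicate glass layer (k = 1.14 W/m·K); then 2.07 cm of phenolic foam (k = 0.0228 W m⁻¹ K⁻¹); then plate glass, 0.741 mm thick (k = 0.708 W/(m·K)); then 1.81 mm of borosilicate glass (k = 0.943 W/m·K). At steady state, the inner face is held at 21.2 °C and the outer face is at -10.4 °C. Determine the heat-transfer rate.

Q = 35.0 W

Series thermal resistances, inner to outer:
  R_borosilicate glass = L/(kA) = 0.00159/(1.14·1.01) = 0.001381 K/W
  R_phenolic foam = L/(kA) = 0.0207/(0.0228·1.01) = 0.8989 K/W
  R_plate glass = L/(kA) = 7.41×10^-4/(0.708·1.01) = 0.001036 K/W
  R_borosilicate glass = L/(kA) = 0.00181/(0.943·1.01) = 0.001900 K/W
ΣR = 0.001381 + 0.8989 + 0.001036 + 0.001900 = 0.9032 K/W
Q = ΔT/ΣR = (21.2 °C − -10.4 °C)/0.9032 = 35.0 W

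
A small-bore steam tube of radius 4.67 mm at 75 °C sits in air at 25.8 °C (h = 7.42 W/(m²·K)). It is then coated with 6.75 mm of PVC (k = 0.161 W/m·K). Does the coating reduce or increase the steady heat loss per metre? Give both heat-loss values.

Critical radius for a cylinder: r_cr = k/h = 0.0217 m = 2.17 cm.
Outer radius after coating: r₂ = 0.00467 + 0.00675 = 0.01142 m.
Since r₁ < r_cr and r₂ ≤ r_cr, the coating moves toward the maximum at r_cr — heat loss rises.
Bare: R = 1/(2πr₁h) = 4.593 m·K/W; Q = 49.2/4.593 = 10.7 W/m.
Coated: R = R_cond + R_conv = 2.762 m·K/W; Q = 49.2/2.762 = 17.8 W/m.

increases: 10.7 → 17.8 W/m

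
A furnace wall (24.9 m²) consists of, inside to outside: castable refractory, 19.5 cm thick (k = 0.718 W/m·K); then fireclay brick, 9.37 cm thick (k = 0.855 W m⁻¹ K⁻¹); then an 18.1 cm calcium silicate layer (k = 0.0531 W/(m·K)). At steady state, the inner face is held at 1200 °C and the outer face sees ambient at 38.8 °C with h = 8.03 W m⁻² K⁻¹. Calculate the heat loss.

Q = 7.39 kW

Resistance network (inner→outer):
  R_castable refractory = L/(kA) = 0.195/(0.718·24.9) = 0.01091 K/W
  R_fireclay brick = L/(kA) = 0.0937/(0.855·24.9) = 0.004401 K/W
  R_calcium silicate = L/(kA) = 0.181/(0.0531·24.9) = 0.1369 K/W
  R_conv,out = 1/(hA) = 1/(8.03·24.9) = 0.005001 K/W
ΣR = 0.01091 + 0.004401 + 0.1369 + 0.005001 = 0.1572 K/W
Q = ΔT/ΣR = (1200 °C − 38.8 °C)/0.1572 = 7390 W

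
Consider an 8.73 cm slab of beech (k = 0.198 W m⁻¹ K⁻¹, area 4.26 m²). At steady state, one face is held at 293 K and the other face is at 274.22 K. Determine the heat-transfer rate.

Q = kA·ΔT/L = 0.198 × 4.26 × |293 K − 274.22 K| / 0.0873 = 181 W

Q = 181 W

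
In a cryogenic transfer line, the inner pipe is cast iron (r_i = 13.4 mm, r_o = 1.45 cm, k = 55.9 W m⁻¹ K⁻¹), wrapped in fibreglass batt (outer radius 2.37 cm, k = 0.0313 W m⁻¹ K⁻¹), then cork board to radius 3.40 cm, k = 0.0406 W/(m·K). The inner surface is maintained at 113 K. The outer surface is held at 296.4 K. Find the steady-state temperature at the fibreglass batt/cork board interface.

Resistance network (inner→outer):
  R'_cast iron = ln(0.0145/0.0134)/(2πk) = 0.07889/(2π·55.9) = 2.246×10^-4 m·K/W
  R'_fibreglass batt = ln(0.0237/0.0145)/(2πk) = 0.4913/(2π·0.0313) = 2.498 m·K/W
  R'_cork board = ln(0.0340/0.0237)/(2πk) = 0.3609/(2π·0.0406) = 1.415 m·K/W
ΣR = 2.246×10^-4 + 2.498 + 1.415 = 3.913 m·K/W
Q' = ΔT/ΣR = (113 K − 296.4 K)/3.913 = -46.87 W/m
From the inner boundary to the fibreglass batt/cork board interface, ΣR_partial = 2.498 m·K/W.
T_interface = T_in − Q'·ΣR_partial = 113 K − (-46.87)(2.498) = 230.1 K

T = 230.1 K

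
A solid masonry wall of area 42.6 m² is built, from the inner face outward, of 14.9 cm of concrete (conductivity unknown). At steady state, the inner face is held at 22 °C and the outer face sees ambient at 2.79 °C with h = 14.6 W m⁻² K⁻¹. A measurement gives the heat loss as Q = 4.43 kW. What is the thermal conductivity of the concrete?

ΣR = ΔT/Q = |22 − 2.79|/4430 = 0.004336 K/W
Known resistances:
  R_conv,out = 1/(hA) = 1/(14.6·42.6) = 0.001608 K/W
R_concrete = ΣR − ΣR_known = 0.004336 − 0.001608 = 0.002728 K/W
L/(kA) = 0.002728 ⇒ k = 0.149/(0.002728·42.6) = 1.28 W/m·K

k = 1.28 W/m·K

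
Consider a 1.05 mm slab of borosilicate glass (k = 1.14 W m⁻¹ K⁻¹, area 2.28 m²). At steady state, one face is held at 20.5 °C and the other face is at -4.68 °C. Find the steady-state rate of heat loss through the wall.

Q = 62.3 kW

Q = kA·ΔT/L = 1.14 × 2.28 × |20.5 °C − -4.68 °C| / 0.00105 = 62300 W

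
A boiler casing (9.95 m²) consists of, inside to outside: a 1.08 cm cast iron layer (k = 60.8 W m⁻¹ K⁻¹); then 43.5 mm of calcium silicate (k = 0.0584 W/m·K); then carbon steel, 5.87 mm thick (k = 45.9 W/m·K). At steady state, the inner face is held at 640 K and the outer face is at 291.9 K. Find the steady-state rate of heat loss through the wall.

Q = 4650 W

Treat each layer as a resistance in series:
  R_cast iron = L/(kA) = 0.0108/(60.8·9.95) = 1.785×10^-5 K/W
  R_calcium silicate = L/(kA) = 0.0435/(0.0584·9.95) = 0.07486 K/W
  R_carbon steel = L/(kA) = 0.00587/(45.9·9.95) = 1.285×10^-5 K/W
ΣR = 1.785×10^-5 + 0.07486 + 1.285×10^-5 = 0.07489 K/W
Q = ΔT/ΣR = (640 K − 291.9 K)/0.07489 = 4650 W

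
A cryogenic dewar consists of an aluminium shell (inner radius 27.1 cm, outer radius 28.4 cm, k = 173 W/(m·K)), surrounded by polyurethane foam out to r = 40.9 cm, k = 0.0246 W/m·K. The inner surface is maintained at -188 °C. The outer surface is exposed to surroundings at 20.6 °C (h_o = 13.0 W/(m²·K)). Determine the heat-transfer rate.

Q = 59.3 W

Treat each layer as a resistance in series:
  R_aluminium = (1/0.271 − 1/0.284)/(4πk) = 0.1689/(4π·173) = 7.770×10^-5 K/W
  R_polyurethane foam = (1/0.284 − 1/0.409)/(4πk) = 1.076/(4π·0.0246) = 3.481 K/W
  R_conv,out = 1/(4πr²h) = 1/(4π·0.409²·13.0) = 0.03659 K/W
ΣR = 7.770×10^-5 + 3.481 + 0.03659 = 3.518 K/W
Q = ΔT/ΣR = (-188 °C − 20.6 °C)/3.518 = -59.3 W
(Negative Q ⇒ heat flows inward; heat gain = 59.3 W.)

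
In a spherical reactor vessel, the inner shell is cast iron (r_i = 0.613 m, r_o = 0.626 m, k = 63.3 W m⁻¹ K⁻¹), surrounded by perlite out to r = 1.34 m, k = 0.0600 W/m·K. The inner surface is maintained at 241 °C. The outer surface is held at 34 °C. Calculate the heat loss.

Q = 183 W

Series thermal resistances, inner to outer:
  R_cast iron = (1/0.613 − 1/0.626)/(4πk) = 0.03388/(4π·63.3) = 4.259×10^-5 K/W
  R_perlite = (1/0.626 − 1/1.34)/(4πk) = 0.8512/(4π·0.0600) = 1.129 K/W
ΣR = 4.259×10^-5 + 1.129 = 1.129 K/W
Q = ΔT/ΣR = (241 °C − 34 °C)/1.129 = 183 W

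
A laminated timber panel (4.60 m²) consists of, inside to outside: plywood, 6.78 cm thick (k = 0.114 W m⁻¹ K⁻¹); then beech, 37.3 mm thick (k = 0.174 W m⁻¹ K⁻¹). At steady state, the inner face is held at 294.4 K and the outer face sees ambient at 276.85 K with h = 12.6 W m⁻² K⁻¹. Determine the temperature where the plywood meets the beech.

T = 282.65 K

Series thermal resistances, inner to outer:
  R_plywood = L/(kA) = 0.0678/(0.114·4.60) = 0.1293 K/W
  R_beech = L/(kA) = 0.0373/(0.174·4.60) = 0.04660 K/W
  R_conv,out = 1/(hA) = 1/(12.6·4.60) = 0.01725 K/W
ΣR = 0.1293 + 0.04660 + 0.01725 = 0.1931 K/W
Q = ΔT/ΣR = (294.4 K − 276.85 K)/0.1931 = 90.89 W
From the inner boundary to the plywood/beech interface, ΣR_partial = 0.1293 K/W.
T_interface = T_in − Q·ΣR_partial = 294.4 K − (90.89)(0.1293) = 282.65 K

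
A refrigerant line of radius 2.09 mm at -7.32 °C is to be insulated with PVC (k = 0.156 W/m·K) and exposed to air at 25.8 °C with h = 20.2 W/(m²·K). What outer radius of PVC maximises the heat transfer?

r_cr = 0.772 cm

For a cylinder, r_cr = k_ins/h = 0.156/20.2 = 0.00772 m = 0.772 cm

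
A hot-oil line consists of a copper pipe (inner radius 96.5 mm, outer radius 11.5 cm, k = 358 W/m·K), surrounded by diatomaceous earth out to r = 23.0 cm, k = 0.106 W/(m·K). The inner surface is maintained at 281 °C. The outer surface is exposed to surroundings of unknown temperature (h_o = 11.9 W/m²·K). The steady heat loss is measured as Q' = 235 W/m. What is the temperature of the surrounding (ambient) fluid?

Sum the resistances:
  R'_copper = ln(0.115/0.0965)/(2πk) = 0.1754/(2π·358) = 7.797×10^-5 m·K/W
  R'_diatomaceous earth = ln(0.230/0.115)/(2πk) = 0.6931/(2π·0.106) = 1.041 m·K/W
  R'_conv,out = 1/(2πr h) = 1/(2π·0.230·11.9) = 0.05815 m·K/W
ΣR = 1.099 m·K/W
ΔT = Q'·ΣR = 235 × 1.099 = 258.3 K
Heat flows outward, so T_out = T_in − ΔT = 281 − 258.3 = 22.7 °C

T_out = 22.7 °C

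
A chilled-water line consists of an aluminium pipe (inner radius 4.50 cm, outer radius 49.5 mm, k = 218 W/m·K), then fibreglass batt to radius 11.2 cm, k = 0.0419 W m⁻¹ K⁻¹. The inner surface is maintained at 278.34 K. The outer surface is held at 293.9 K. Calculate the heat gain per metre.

Q' = 5.02 W/m

Resistance network (inner→outer):
  R'_aluminium = ln(0.0495/0.0450)/(2πk) = 0.09531/(2π·218) = 6.958×10^-5 m·K/W
  R'_fibreglass batt = ln(0.112/0.0495)/(2πk) = 0.8165/(2π·0.0419) = 3.102 m·K/W
ΣR = 6.958×10^-5 + 3.102 = 3.102 m·K/W
Q' = ΔT/ΣR = (278.34 K − 293.9 K)/3.102 = -5.02 W/m
(Negative Q' ⇒ heat flows inward; heat gain = 5.02 W/m.)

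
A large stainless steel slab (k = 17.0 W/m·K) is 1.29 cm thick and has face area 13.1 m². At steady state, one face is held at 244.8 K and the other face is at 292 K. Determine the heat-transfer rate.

Q = 815 kW

Q = kA·ΔT/L = 17.0 × 13.1 × |244.8 K − 292 K| / 0.0129 = 8.15×10^5 W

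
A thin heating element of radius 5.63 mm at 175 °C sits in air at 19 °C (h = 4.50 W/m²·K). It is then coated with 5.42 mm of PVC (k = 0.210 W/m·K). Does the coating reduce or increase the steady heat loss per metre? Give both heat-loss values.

increases: 24.8 → 42.0 W/m

Critical radius for a cylinder: r_cr = k/h = 0.0467 m = 4.67 cm.
Outer radius after coating: r₂ = 0.00563 + 0.00542 = 0.01105 m.
Since r₁ < r_cr and r₂ ≤ r_cr, the coating moves toward the maximum at r_cr — heat loss rises.
Bare: R = 1/(2πr₁h) = 6.282 m·K/W; Q = 156/6.282 = 24.8 W/m.
Coated: R = R_cond + R_conv = 3.712 m·K/W; Q = 156/3.712 = 42.0 W/m.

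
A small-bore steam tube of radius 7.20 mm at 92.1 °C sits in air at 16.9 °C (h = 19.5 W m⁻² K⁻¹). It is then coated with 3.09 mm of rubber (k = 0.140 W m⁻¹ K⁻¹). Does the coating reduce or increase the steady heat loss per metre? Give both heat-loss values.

reduces: 66.3 → 62.7 W/m

Critical radius for a cylinder: r_cr = k/h = 0.00718 m = 0.718 cm.
Outer radius after coating: r₂ = 0.00720 + 0.00309 = 0.01029 m.
Since r₁ ≥ r_cr, any added insulation reduces the heat loss.
Bare: R = 1/(2πr₁h) = 1.134 m·K/W; Q = 75.2/1.134 = 66.3 W/m.
Coated: R = R_cond + R_conv = 1.199 m·K/W; Q = 75.2/1.199 = 62.7 W/m.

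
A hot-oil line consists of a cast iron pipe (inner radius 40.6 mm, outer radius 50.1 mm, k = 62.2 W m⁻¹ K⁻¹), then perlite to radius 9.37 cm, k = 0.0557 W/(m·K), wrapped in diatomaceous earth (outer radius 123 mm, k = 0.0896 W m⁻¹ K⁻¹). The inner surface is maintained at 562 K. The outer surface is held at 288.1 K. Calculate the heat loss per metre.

Treat each layer as a resistance in series:
  R'_cast iron = ln(0.0501/0.0406)/(2πk) = 0.2103/(2π·62.2) = 5.380×10^-4 m·K/W
  R'_perlite = ln(0.0937/0.0501)/(2πk) = 0.6261/(2π·0.0557) = 1.789 m·K/W
  R'_diatomaceous earth = ln(0.123/0.0937)/(2πk) = 0.2721/(2π·0.0896) = 0.4833 m·K/W
ΣR = 5.380×10^-4 + 1.789 + 0.4833 = 2.273 m·K/W
Q' = ΔT/ΣR = (562 K − 288.1 K)/2.273 = 121 W/m

Q' = 121 W/m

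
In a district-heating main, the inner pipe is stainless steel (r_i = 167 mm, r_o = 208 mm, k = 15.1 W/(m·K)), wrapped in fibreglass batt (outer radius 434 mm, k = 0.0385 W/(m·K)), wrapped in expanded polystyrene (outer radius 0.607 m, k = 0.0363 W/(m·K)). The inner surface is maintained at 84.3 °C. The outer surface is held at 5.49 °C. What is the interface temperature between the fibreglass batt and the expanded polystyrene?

Resistance network (inner→outer):
  R'_stainless steel = ln(0.208/0.167)/(2πk) = 0.2195/(2π·15.1) = 0.002314 m·K/W
  R'_fibreglass batt = ln(0.434/0.208)/(2πk) = 0.7355/(2π·0.0385) = 3.041 m·K/W
  R'_expanded polystyrene = ln(0.607/0.434)/(2πk) = 0.3355/(2π·0.0363) = 1.471 m·K/W
ΣR = 0.002314 + 3.041 + 1.471 = 4.514 m·K/W
Q' = ΔT/ΣR = (84.3 °C − 5.49 °C)/4.514 = 17.46 W/m
From the inner boundary to the fibreglass batt/expanded polystyrene interface, ΣR_partial = 3.043 m·K/W.
T_interface = T_in − Q'·ΣR_partial = 84.3 °C − (17.46)(3.043) = 31.2 °C

T = 31.2 °C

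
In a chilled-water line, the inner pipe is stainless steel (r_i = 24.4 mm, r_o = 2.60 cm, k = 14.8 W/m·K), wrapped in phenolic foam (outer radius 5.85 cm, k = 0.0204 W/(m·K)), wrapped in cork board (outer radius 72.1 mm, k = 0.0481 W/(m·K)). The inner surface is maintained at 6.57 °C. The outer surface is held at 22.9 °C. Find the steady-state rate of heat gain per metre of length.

Series thermal resistances, inner to outer:
  R'_stainless steel = ln(0.0260/0.0244)/(2πk) = 0.06351/(2π·14.8) = 6.830×10^-4 m·K/W
  R'_phenolic foam = ln(0.0585/0.0260)/(2πk) = 0.8109/(2π·0.0204) = 6.327 m·K/W
  R'_cork board = ln(0.0721/0.0585)/(2πk) = 0.2090/(2π·0.0481) = 0.6916 m·K/W
ΣR = 6.830×10^-4 + 6.327 + 0.6916 = 7.019 m·K/W
Q' = ΔT/ΣR = (6.57 °C − 22.9 °C)/7.019 = -2.33 W/m
(Negative Q' ⇒ heat flows inward; heat gain = 2.33 W/m.)

Q' = 2.33 W/m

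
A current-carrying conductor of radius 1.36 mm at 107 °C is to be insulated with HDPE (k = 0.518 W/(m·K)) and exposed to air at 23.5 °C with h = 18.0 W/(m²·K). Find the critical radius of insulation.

r_cr = 2.88 cm

For a cylinder, r_cr = k_ins/h = 0.518/18.0 = 0.0288 m = 2.88 cm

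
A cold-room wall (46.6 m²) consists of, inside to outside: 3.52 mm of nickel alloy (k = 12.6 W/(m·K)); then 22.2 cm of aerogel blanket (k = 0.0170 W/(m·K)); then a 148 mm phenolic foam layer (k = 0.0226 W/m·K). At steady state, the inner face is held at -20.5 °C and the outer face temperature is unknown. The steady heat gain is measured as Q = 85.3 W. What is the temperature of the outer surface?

T_out = 15.4 °C

Series resistances:
  R_nickel alloy = L/(kA) = 0.00352/(12.6·46.6) = 5.995×10^-6 K/W
  R_aerogel blanket = L/(kA) = 0.222/(0.0170·46.6) = 0.2802 K/W
  R_phenolic foam = L/(kA) = 0.148/(0.0226·46.6) = 0.1405 K/W
ΣR = 0.4208 K/W
ΔT = Q·ΣR = 85.3 × 0.4208 = 35.89 K
Heat flows inward, so T_out = T_in + ΔT = -20.5 + 35.89 = 15.4 °C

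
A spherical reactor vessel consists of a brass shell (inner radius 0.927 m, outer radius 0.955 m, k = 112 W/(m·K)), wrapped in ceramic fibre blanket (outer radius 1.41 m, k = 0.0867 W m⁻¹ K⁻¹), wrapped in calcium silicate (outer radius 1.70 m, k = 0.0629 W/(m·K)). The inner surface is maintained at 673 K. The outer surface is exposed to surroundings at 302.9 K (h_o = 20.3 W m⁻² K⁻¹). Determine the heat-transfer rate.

Treat each layer as a resistance in series:
  R_brass = (1/0.927 − 1/0.955)/(4πk) = 0.03163/(4π·112) = 2.247×10^-5 K/W
  R_ceramic fibre blanket = (1/0.955 − 1/1.41)/(4πk) = 0.3379/(4π·0.0867) = 0.3101 K/W
  R_calcium silicate = (1/1.41 − 1/1.70)/(4πk) = 0.1210/(4π·0.0629) = 0.1531 K/W
  R_conv,out = 1/(4πr²h) = 1/(4π·1.70²·20.3) = 0.001356 K/W
ΣR = 2.247×10^-5 + 0.3101 + 0.1531 + 0.001356 = 0.4646 K/W
Q = ΔT/ΣR = (673 K − 302.9 K)/0.4646 = 797 W

Q = 797 W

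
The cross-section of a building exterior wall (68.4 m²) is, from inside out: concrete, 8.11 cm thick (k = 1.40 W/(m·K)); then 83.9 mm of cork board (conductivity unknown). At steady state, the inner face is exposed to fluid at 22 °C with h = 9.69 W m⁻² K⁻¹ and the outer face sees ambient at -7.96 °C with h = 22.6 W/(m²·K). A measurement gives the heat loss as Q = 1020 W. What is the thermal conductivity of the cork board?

k = 0.0465 W/m·K

ΣR = ΔT/Q = |22 − -7.96|/1020 = 0.02937 K/W
Known resistances:
  R_conv,in = 1/(hA) = 1/(9.69·68.4) = 0.001509 K/W
  R_concrete = L/(kA) = 0.0811/(1.40·68.4) = 8.469×10^-4 K/W
  R_conv,out = 1/(hA) = 1/(22.6·68.4) = 6.469×10^-4 K/W
R_cork board = ΣR − ΣR_known = 0.02937 − 0.003003 = 0.02637 K/W
L/(kA) = 0.02637 ⇒ k = 0.0839/(0.02637·68.4) = 0.0465 W/m·K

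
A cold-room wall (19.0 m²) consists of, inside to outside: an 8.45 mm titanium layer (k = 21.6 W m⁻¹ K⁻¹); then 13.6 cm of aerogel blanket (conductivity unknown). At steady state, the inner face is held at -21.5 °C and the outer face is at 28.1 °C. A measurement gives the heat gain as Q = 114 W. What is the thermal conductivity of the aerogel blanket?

k = 0.0165 W/m·K

ΣR = ΔT/Q = |-21.5 − 28.1|/114 = 0.4351 K/W
Known resistances:
  R_titanium = L/(kA) = 0.00845/(21.6·19.0) = 2.059×10^-5 K/W
R_aerogel blanket = ΣR − ΣR_known = 0.4351 − 2.059×10^-5 = 0.4351 K/W
L/(kA) = 0.4351 ⇒ k = 0.136/(0.4351·19.0) = 0.0165 W/m·K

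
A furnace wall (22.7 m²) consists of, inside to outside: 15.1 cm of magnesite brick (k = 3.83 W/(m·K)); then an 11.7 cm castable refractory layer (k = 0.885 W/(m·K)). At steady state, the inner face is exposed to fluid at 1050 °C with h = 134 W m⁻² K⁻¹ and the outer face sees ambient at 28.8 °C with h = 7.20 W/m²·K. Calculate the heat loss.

Resistance network (inner→outer):
  R_conv,in = 1/(hA) = 1/(134·22.7) = 3.288×10^-4 K/W
  R_magnesite brick = L/(kA) = 0.151/(3.83·22.7) = 0.001737 K/W
  R_castable refractory = L/(kA) = 0.117/(0.885·22.7) = 0.005824 K/W
  R_conv,out = 1/(hA) = 1/(7.20·22.7) = 0.006118 K/W
ΣR = 3.288×10^-4 + 0.001737 + 0.005824 + 0.006118 = 0.01401 K/W
Q = ΔT/ΣR = (1050 °C − 28.8 °C)/0.01401 = 72900 W

Q = 72900 W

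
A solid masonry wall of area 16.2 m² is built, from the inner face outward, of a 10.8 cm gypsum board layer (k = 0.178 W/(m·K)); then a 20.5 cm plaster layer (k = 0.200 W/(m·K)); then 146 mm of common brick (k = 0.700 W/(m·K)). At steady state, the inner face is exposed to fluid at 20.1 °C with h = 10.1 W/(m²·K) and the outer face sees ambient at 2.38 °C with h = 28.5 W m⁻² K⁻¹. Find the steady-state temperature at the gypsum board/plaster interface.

T = 13.8 °C

Resistance network (inner→outer):
  R_conv,in = 1/(hA) = 1/(10.1·16.2) = 0.006112 K/W
  R_gypsum board = L/(kA) = 0.108/(0.178·16.2) = 0.03745 K/W
  R_plaster = L/(kA) = 0.205/(0.200·16.2) = 0.06327 K/W
  R_common brick = L/(kA) = 0.146/(0.700·16.2) = 0.01287 K/W
  R_conv,out = 1/(hA) = 1/(28.5·16.2) = 0.002166 K/W
ΣR = 0.006112 + 0.03745 + 0.06327 + 0.01287 + 0.002166 = 0.1219 K/W
Q = ΔT/ΣR = (20.1 °C − 2.38 °C)/0.1219 = 145.4 W
From the inner boundary to the gypsum board/plaster interface, ΣR_partial = 0.04356 K/W.
T_interface = T_in − Q·ΣR_partial = 20.1 °C − (145.4)(0.04356) = 13.8 °C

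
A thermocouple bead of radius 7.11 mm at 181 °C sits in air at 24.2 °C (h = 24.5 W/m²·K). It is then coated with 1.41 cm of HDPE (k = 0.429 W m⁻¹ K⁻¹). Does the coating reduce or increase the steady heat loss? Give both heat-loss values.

Critical radius for a sphere: r_cr = 2k/h = 0.0350 m = 3.50 cm.
Outer radius after coating: r₂ = 0.00711 + 0.0141 = 0.02121 m.
Since r₁ < r_cr and r₂ ≤ r_cr, the coating moves toward the maximum at r_cr — heat loss rises.
Bare: R = 1/(4πr₁²h) = 64.25 K/W; Q = 156.8/64.25 = 2.44 W.
Coated: R = R_cond + R_conv = 24.56 K/W; Q = 156.8/24.56 = 6.38 W.

increases: 2.44 → 6.38 W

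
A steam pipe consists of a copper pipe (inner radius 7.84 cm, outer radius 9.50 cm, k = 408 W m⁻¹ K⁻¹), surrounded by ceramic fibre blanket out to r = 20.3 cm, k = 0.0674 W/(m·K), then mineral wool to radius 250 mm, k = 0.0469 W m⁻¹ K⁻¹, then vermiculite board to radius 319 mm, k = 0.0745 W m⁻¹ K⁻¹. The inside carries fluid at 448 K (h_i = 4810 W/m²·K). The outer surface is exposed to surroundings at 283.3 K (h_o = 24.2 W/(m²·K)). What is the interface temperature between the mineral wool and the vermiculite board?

T = 312.6 K

Resistance network (inner→outer):
  R'_conv,in = 1/(2πr h) = 1/(2π·0.0784·4810) = 4.220×10^-4 m·K/W
  R'_copper = ln(0.0950/0.0784)/(2πk) = 0.1921/(2π·408) = 7.492×10^-5 m·K/W
  R'_ceramic fibre blanket = ln(0.203/0.0950)/(2πk) = 0.7593/(2π·0.0674) = 1.793 m·K/W
  R'_mineral wool = ln(0.250/0.203)/(2πk) = 0.2083/(2π·0.0469) = 0.7067 m·K/W
  R'_vermiculite board = ln(0.319/0.250)/(2πk) = 0.2437/(2π·0.0745) = 0.5207 m·K/W
  R'_conv,out = 1/(2πr h) = 1/(2π·0.319·24.2) = 0.02062 m·K/W
ΣR = 4.220×10^-4 + 7.492×10^-5 + 1.793 + 0.7067 + 0.5207 + 0.02062 = 3.042 m·K/W
Q' = ΔT/ΣR = (448 K − 283.3 K)/3.042 = 54.14 W/m
From the inner boundary to the mineral wool/vermiculite board interface, ΣR_partial = 2.500 m·K/W.
T_interface = T_in − Q'·ΣR_partial = 448 K − (54.14)(2.500) = 312.6 K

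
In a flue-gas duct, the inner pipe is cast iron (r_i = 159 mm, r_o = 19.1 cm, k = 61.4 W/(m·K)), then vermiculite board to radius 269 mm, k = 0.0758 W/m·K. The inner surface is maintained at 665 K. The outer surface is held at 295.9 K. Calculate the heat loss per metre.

Treat each layer as a resistance in series:
  R'_cast iron = ln(0.191/0.159)/(2πk) = 0.1834/(2π·61.4) = 4.753×10^-4 m·K/W
  R'_vermiculite board = ln(0.269/0.191)/(2πk) = 0.3424/(2π·0.0758) = 0.7190 m·K/W
ΣR = 4.753×10^-4 + 0.7190 = 0.7195 m·K/W
Q' = ΔT/ΣR = (665 K − 295.9 K)/0.7195 = 513 W/m

Q' = 513 W/m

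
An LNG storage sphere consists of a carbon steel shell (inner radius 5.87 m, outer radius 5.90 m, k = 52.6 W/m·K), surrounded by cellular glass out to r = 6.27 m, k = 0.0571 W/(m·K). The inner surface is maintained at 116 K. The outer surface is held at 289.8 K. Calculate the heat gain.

Q = 12500 W

Treat each layer as a resistance in series:
  R_carbon steel = (1/5.87 − 1/5.90)/(4πk) = 8.662×10^-4/(4π·52.6) = 1.310×10^-6 K/W
  R_cellular glass = (1/5.90 − 1/6.27)/(4πk) = 0.01000/(4π·0.0571) = 0.01394 K/W
ΣR = 1.310×10^-6 + 0.01394 = 0.01394 K/W
Q = ΔT/ΣR = (116 K − 289.8 K)/0.01394 = -12500 W
(Negative Q ⇒ heat flows inward; heat gain = 12500 W.)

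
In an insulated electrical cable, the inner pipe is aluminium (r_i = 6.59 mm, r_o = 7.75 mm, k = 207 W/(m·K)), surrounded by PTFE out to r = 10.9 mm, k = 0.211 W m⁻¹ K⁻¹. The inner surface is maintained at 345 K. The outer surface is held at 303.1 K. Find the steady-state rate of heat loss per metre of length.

Q' = 163 W/m

Series thermal resistances, inner to outer:
  R'_aluminium = ln(0.00775/0.00659)/(2πk) = 0.1621/(2π·207) = 1.247×10^-4 m·K/W
  R'_PTFE = ln(0.0109/0.00775)/(2πk) = 0.3411/(2π·0.211) = 0.2573 m·K/W
ΣR = 1.247×10^-4 + 0.2573 = 0.2574 m·K/W
Q' = ΔT/ΣR = (345 K − 303.1 K)/0.2574 = 163 W/m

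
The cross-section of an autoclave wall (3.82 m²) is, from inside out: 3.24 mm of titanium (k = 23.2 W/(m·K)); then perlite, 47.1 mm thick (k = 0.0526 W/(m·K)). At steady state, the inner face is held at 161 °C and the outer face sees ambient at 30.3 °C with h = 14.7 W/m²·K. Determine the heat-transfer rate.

Treat each layer as a resistance in series:
  R_titanium = L/(kA) = 0.00324/(23.2·3.82) = 3.656×10^-5 K/W
  R_perlite = L/(kA) = 0.0471/(0.0526·3.82) = 0.2344 K/W
  R_conv,out = 1/(hA) = 1/(14.7·3.82) = 0.01781 K/W
ΣR = 3.656×10^-5 + 0.2344 + 0.01781 = 0.2522 K/W
Q = ΔT/ΣR = (161 °C − 30.3 °C)/0.2522 = 518 W

Q = 518 W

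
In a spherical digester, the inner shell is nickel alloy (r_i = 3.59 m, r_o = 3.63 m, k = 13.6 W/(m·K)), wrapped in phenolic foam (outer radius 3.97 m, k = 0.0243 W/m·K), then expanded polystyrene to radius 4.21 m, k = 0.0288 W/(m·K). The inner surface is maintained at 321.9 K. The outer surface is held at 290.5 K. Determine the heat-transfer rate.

Treat each layer as a resistance in series:
  R_nickel alloy = (1/3.59 − 1/3.63)/(4πk) = 0.003069/(4π·13.6) = 1.796×10^-5 K/W
  R_phenolic foam = (1/3.63 − 1/3.97)/(4πk) = 0.02359/(4π·0.0243) = 0.07726 K/W
  R_expanded polystyrene = (1/3.97 − 1/4.21)/(4πk) = 0.01436/(4π·0.0288) = 0.03968 K/W
ΣR = 1.796×10^-5 + 0.07726 + 0.03968 = 0.1170 K/W
Q = ΔT/ΣR = (321.9 K − 290.5 K)/0.1170 = 268 W

Q = 268 W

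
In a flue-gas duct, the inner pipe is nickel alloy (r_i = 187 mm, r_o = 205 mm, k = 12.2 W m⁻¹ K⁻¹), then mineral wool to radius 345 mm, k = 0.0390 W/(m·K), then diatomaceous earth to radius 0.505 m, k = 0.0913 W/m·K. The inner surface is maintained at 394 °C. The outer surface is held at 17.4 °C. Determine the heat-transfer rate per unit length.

Treat each layer as a resistance in series:
  R'_nickel alloy = ln(0.205/0.187)/(2πk) = 0.09190/(2π·12.2) = 0.001199 m·K/W
  R'_mineral wool = ln(0.345/0.205)/(2πk) = 0.5205/(2π·0.0390) = 2.124 m·K/W
  R'_diatomaceous earth = ln(0.505/0.345)/(2πk) = 0.3810/(2π·0.0913) = 0.6642 m·K/W
ΣR = 0.001199 + 2.124 + 0.6642 = 2.789 m·K/W
Q' = ΔT/ΣR = (394 °C − 17.4 °C)/2.789 = 135 W/m

Q' = 135 W/m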